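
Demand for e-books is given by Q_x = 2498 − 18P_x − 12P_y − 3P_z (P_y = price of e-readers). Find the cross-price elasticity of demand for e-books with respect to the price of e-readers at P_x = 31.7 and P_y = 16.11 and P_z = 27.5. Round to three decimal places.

At P_x = 31.7 and P_y = 16.11 and P_z = 27.5: Q_x = 1651.58.
∂Q_x/∂P_y = -12.
ε = (∂Q_x/∂P_y)(P_y/Q_x) = -12 × (16.11/1651.58) ≈ -0.117.
Since ε < 0, e-books and e-readers are complements.

-0.117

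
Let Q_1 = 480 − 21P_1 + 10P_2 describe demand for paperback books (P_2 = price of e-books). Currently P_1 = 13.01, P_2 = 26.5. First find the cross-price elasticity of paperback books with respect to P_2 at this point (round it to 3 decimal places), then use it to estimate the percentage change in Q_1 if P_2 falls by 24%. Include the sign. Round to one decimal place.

At P_1 = 13.01, P_2 = 26.5: Q_1 = 471.79.
∂Q_1/∂P_2 = 10.
ε = (∂Q_1/∂P_2)(P_2/Q_1) = 10.0000 × 26.5/471.79 ≈ 0.562.
%ΔQ_1 ≈ ε × %ΔP_2 = 0.562 × (-24%) = -13.5%.

-13.5%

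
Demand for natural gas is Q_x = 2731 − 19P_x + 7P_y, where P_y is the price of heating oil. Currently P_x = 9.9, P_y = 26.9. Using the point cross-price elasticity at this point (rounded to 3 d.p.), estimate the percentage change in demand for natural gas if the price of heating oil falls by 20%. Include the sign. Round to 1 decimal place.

At P_x = 9.9, P_y = 26.9: Q_x = 2731.2.
∂Q_x/∂P_y = 7.
ε = (∂Q_x/∂P_y)(P_y/Q_x) = 7.0000 × 26.9/2731.2 ≈ 0.069.
%ΔQ_x ≈ ε × %ΔP_y = 0.069 × (-20%) = -1.4%.

-1.4%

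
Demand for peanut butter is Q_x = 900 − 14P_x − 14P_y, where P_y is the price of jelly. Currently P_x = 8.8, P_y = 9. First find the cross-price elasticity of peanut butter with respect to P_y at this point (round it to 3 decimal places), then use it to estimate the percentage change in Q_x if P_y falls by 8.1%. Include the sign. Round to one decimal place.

1.6%

At P_x = 8.8, P_y = 9: Q_x = 650.8.
∂Q_x/∂P_y = -14.
ε = (∂Q_x/∂P_y)(P_y/Q_x) = -14.0000 × 9/650.8 ≈ -0.194.
%ΔQ_x ≈ ε × %ΔP_y = -0.194 × (-8.1%) = 1.6%.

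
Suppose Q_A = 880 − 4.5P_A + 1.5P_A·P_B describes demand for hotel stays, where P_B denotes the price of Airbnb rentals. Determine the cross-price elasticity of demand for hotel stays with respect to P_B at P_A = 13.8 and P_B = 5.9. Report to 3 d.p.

0.130

At P_A = 13.8 and P_B = 5.9: Q_A = 940.03.
∂Q_A/∂P_B = 1.5P_A = 1.5(13.8) = 20.7000.
ε = (∂Q_A/∂P_B)(P_B/Q_A) = 20.7000 × (5.9/940.03) ≈ 0.130.
ε > 0: substitutes.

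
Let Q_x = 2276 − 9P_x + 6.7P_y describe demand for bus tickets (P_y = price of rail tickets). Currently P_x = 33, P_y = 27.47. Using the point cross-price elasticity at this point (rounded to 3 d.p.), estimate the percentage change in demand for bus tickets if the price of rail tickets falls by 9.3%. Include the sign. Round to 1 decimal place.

-0.8%

At P_x = 33, P_y = 27.47: Q_x = 2163.049.
∂Q_x/∂P_y = 6.7.
ε = (∂Q_x/∂P_y)(P_y/Q_x) = 6.7000 × 27.47/2163.049 ≈ 0.085.
%ΔQ_x ≈ ε × %ΔP_y = 0.085 × (-9.3%) = -0.8%.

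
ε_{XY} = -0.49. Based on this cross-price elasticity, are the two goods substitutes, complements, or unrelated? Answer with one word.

ε = -0.49 < 0, so a higher price of good Y lowers demand for good X: complements.

complements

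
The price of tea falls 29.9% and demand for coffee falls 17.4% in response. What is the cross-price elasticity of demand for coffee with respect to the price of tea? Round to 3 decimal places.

ε = (%ΔQ of coffee) / (%ΔP of tea) = (-17.4%) / (-29.9%) ≈ 0.582.
Positive cross-price elasticity: substitutes.

0.582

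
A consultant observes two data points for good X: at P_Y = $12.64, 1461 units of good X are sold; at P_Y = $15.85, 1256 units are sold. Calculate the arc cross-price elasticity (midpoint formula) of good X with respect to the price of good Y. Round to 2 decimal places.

-0.67

ΔQ_X = 1256 − 1461 = -205; ΔP_Y = 15.85 − 12.64 = 3.21.
Midpoints: Q̄_X = 1358.5, P̄_Y = 14.25.
ε = (ΔQ_X/Q̄_X)/(ΔP_Y/P̄_Y) = (-205/1358.5)/(3.21/14.25) ≈ -0.67.
ε < 0: good X and good Y are complements.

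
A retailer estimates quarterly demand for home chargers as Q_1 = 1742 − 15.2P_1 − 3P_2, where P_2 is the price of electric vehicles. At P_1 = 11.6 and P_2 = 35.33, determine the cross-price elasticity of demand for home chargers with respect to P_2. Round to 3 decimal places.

At P_1 = 11.6 and P_2 = 35.33: Q_1 = 1459.69.
∂Q_1/∂P_2 = -3.
ε = (∂Q_1/∂P_2)(P_2/Q_1) = -3 × (35.33/1459.69) ≈ -0.073.

-0.073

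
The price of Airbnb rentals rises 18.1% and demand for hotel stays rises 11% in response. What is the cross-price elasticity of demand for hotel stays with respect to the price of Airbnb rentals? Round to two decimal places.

0.61

ε = (%ΔQ of hotel stays) / (%ΔP of Airbnb rentals) = (11%) / (18.1%) ≈ 0.61.
Positive cross-price elasticity: substitutes.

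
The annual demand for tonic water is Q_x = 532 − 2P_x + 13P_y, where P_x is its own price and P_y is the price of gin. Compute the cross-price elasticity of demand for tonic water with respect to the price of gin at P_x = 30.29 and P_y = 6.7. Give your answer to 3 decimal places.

At P_x = 30.29 and P_y = 6.7: Q_x = 558.52.
∂Q_x/∂P_y = 13.
ε = (∂Q_x/∂P_y)(P_y/Q_x) = 13 × (6.7/558.52) ≈ 0.156.

0.156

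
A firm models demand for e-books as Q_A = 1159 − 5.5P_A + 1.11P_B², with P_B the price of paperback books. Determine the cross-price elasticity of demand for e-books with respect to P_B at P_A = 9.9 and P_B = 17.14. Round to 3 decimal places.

At P_A = 9.9 and P_B = 17.14: Q_A = 1430.645.
∂Q_A/∂P_B = 2.22P_B = 2.22(17.14) = 38.0508.
ε = (∂Q_A/∂P_B)(P_B/Q_A) = 38.0508 × (17.14/1430.645) ≈ 0.456.

0.456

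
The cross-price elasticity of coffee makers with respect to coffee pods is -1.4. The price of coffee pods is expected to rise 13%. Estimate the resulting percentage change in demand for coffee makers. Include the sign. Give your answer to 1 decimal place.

-18.2%

%ΔQ ≈ ε × %ΔP of coffee pods = -1.4 × (13%) = -18.2%.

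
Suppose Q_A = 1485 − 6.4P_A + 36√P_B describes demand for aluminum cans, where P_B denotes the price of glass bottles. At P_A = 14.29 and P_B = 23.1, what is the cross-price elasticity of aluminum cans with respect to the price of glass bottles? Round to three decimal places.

0.055

At P_A = 14.29 and P_B = 23.1: Q_A = 1566.569.
∂Q_A/∂P_B = 36/(2√P_B) = 36/(2√23.1) = 3.7451.
ε = (∂Q_A/∂P_B)(P_B/Q_A) = 3.7451 × (23.1/1566.569) ≈ 0.055.
ε > 0: substitutes.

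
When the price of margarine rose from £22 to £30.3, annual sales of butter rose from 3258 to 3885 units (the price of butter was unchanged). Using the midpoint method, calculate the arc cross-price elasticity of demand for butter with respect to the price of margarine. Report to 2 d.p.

0.55

ΔQ_A = 3885 − 3258 = 627; ΔP_B = 30.3 − 22 = 8.3.
Midpoints: Q̄_A = 3571.5, P̄_B = 26.15.
ε = (ΔQ_A/Q̄_A)/(ΔP_B/P̄_B) = (627/3571.5)/(8.3/26.15) ≈ 0.55.
ε > 0: butter and margarine are substitutes.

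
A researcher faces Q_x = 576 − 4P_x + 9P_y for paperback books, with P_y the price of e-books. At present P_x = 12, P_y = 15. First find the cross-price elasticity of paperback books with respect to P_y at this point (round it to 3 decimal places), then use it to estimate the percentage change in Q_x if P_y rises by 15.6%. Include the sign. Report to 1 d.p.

3.2%

At P_x = 12, P_y = 15: Q_x = 663.
∂Q_x/∂P_y = 9.
ε = (∂Q_x/∂P_y)(P_y/Q_x) = 9.0000 × 15/663 ≈ 0.204.
%ΔQ_x ≈ ε × %ΔP_y = 0.204 × (15.6%) = 3.2%.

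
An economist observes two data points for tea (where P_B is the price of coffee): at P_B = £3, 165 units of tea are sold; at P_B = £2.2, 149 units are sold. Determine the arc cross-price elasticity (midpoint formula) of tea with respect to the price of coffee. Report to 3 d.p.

ΔQ_A = 149 − 165 = -16; ΔP_B = 2.2 − 3 = -0.8.
Midpoints: Q̄_A = 157.0, P̄_B = 2.60.
ε = (ΔQ_A/Q̄_A)/(ΔP_B/P̄_B) = (-16/157.0)/(-0.8/2.60) ≈ 0.331.
ε > 0: tea and coffee are substitutes.

0.331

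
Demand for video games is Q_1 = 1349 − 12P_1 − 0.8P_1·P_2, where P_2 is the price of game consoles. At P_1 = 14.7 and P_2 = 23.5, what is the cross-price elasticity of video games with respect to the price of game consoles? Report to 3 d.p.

-0.308

At P_1 = 14.7 and P_2 = 23.5: Q_1 = 896.24.
∂Q_1/∂P_2 = -0.8P_1 = -0.8(14.7) = -11.7600.
ε = (∂Q_1/∂P_2)(P_2/Q_1) = -11.7600 × (23.5/896.24) ≈ -0.308.
ε < 0: complements.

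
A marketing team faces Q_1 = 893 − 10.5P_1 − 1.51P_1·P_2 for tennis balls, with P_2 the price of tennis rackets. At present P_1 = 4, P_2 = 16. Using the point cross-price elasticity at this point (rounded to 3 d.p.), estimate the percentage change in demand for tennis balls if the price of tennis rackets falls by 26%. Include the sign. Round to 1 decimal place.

3.3%

At P_1 = 4, P_2 = 16: Q_1 = 754.36.
∂Q_1/∂P_2 = -1.51P_1 = -6.0400.
ε = (∂Q_1/∂P_2)(P_2/Q_1) = -6.0400 × 16/754.36 ≈ -0.128.
%ΔQ_1 ≈ ε × %ΔP_2 = -0.128 × (-26%) = 3.3%.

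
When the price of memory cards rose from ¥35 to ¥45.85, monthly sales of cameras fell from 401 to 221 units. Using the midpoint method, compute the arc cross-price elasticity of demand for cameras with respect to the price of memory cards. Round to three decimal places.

-2.156

ΔQ_A = 221 − 401 = -180; ΔP_B = 45.85 − 35 = 10.85.
Midpoints: Q̄_A = 311.0, P̄_B = 40.42.
ε = (ΔQ_A/Q̄_A)/(ΔP_B/P̄_B) = (-180/311.0)/(10.85/40.42) ≈ -2.156.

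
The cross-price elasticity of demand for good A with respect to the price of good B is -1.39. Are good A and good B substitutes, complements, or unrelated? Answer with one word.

complements

ε = -1.39 < 0, so a higher price of good B lowers demand for good A: complements.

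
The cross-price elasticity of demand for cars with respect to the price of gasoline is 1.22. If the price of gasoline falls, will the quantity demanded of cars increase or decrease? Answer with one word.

decrease

ε > 0 and the price of gasoline falls, so the quantity of cars moves in the same direction: it decreases.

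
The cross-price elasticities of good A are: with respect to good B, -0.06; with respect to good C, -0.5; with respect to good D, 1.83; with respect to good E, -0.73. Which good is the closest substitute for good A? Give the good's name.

good D

Substitutes have ε > 0. Among the positive values, 1.83 (good D) is largest.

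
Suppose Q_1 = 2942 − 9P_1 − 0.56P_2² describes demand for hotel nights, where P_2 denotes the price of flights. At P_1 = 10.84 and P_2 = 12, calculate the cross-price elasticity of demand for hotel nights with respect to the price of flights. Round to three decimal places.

-0.058

At P_1 = 10.84 and P_2 = 12: Q_1 = 2763.8.
∂Q_1/∂P_2 = -1.12P_2 = -1.12(12) = -13.4400.
ε = (∂Q_1/∂P_2)(P_2/Q_1) = -13.4400 × (12/2763.8) ≈ -0.058.
ε < 0: complements.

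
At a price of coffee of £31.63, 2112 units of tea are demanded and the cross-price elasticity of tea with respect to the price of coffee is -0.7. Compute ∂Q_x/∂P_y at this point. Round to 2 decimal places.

ε = (∂Q_x/∂P_y)·(P_y/Q_x) ⇒ ∂Q_x/∂P_y = ε·Q_x/P_y = -0.7 × 2112/31.63 ≈ -46.74.

-46.74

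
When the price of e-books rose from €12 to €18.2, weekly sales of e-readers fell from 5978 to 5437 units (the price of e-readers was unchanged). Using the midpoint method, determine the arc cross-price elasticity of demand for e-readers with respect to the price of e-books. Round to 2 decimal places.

ΔQ_A = 5437 − 5978 = -541; ΔP_B = 18.2 − 12 = 6.2.
Midpoints: Q̄_A = 5707.5, P̄_B = 15.10.
ε = (ΔQ_A/Q̄_A)/(ΔP_B/P̄_B) = (-541/5707.5)/(6.2/15.10) ≈ -0.23.
ε < 0: e-readers and e-books are complements.

-0.23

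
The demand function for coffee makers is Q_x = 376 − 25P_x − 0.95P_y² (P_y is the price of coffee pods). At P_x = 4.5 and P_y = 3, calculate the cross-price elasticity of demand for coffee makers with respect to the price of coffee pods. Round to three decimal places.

At P_x = 4.5 and P_y = 3: Q_x = 254.95.
∂Q_x/∂P_y = -1.9P_y = -1.9(3) = -5.7000.
ε = (∂Q_x/∂P_y)(P_y/Q_x) = -5.7000 × (3/254.95) ≈ -0.067.
ε < 0: complements.

-0.067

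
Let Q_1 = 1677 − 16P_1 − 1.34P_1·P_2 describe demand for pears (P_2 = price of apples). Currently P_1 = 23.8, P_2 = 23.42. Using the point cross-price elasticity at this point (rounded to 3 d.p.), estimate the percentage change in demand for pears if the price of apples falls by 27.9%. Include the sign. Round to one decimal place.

At P_1 = 23.8, P_2 = 23.42: Q_1 = 549.289.
∂Q_1/∂P_2 = -1.34P_1 = -31.8920.
ε = (∂Q_1/∂P_2)(P_2/Q_1) = -31.8920 × 23.42/549.289 ≈ -1.360.
%ΔQ_1 ≈ ε × %ΔP_2 = -1.360 × (-27.9%) = 37.9%.

37.9%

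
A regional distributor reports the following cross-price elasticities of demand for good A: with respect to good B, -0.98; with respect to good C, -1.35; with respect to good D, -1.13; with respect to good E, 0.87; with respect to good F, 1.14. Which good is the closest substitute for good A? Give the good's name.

good F

Substitutes have ε > 0. Among the positive values, 1.14 (good F) is largest.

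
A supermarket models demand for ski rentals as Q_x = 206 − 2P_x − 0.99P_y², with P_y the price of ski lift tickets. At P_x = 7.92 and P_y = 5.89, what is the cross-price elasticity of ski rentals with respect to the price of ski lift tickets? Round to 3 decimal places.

At P_x = 7.92 and P_y = 5.89: Q_x = 155.815.
∂Q_x/∂P_y = -1.98P_y = -1.98(5.89) = -11.6622.
ε = (∂Q_x/∂P_y)(P_y/Q_x) = -11.6622 × (5.89/155.815) ≈ -0.441.
ε < 0: complements.

-0.441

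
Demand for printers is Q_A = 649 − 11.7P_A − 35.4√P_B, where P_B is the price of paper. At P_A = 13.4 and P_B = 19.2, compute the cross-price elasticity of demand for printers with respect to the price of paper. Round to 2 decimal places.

-0.23

At P_A = 13.4 and P_B = 19.2: Q_A = 337.105.
∂Q_A/∂P_B = -35.4/(2√P_B) = -35.4/(2√19.2) = -4.0395.
ε = (∂Q_A/∂P_B)(P_B/Q_A) = -4.0395 × (19.2/337.105) ≈ -0.23.
ε < 0: complements.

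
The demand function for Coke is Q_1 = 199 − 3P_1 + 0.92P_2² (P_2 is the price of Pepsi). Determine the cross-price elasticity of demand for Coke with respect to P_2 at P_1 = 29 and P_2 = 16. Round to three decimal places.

1.355

At P_1 = 29 and P_2 = 16: Q_1 = 347.52.
∂Q_1/∂P_2 = 1.84P_2 = 1.84(16) = 29.4400.
ε = (∂Q_1/∂P_2)(P_2/Q_1) = 29.4400 × (16/347.52) ≈ 1.355.
ε > 0: substitutes.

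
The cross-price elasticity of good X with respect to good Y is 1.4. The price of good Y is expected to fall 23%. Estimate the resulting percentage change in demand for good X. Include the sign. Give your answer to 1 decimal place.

-32.2%

%ΔQ ≈ ε × %ΔP of good Y = 1.4 × (-23%) = -32.2%.
Demand for good X falls by about 32.2%.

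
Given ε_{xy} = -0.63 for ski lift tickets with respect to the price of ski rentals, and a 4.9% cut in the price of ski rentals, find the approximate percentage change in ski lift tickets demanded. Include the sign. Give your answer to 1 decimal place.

3.1%

%ΔQ ≈ ε × %ΔP of ski rentals = -0.63 × (-4.9%) = 3.1%.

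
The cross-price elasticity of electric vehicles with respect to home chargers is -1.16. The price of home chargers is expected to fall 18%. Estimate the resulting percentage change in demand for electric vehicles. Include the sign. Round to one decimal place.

%ΔQ ≈ ε × %ΔP of home chargers = -1.16 × (-18%) = 20.9%.
Demand for electric vehicles rises by about 20.9%.

20.9%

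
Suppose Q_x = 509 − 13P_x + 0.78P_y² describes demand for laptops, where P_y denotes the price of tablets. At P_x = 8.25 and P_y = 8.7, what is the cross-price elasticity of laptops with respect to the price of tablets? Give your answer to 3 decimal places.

At P_x = 8.25 and P_y = 8.7: Q_x = 460.788.
∂Q_x/∂P_y = 1.56P_y = 1.56(8.7) = 13.5720.
ε = (∂Q_x/∂P_y)(P_y/Q_x) = 13.5720 × (8.7/460.788) ≈ 0.256.
ε > 0: substitutes.

0.256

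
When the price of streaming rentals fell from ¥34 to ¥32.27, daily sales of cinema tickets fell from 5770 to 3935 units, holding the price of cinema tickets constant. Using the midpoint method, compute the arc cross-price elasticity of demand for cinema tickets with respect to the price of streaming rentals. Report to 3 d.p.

ΔQ_A = 3935 − 5770 = -1835; ΔP_B = 32.27 − 34 = -1.73.
Midpoints: Q̄_A = 4852.5, P̄_B = 33.14.
ε = (ΔQ_A/Q̄_A)/(ΔP_B/P̄_B) = (-1835/4852.5)/(-1.73/33.14) ≈ 7.243.

7.243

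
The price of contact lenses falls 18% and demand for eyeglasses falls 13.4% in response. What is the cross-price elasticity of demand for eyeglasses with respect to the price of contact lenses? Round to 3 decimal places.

0.744

ε = (%ΔQ of eyeglasses) / (%ΔP of contact lenses) = (-13.4%) / (-18%) ≈ 0.744.
Positive cross-price elasticity: substitutes.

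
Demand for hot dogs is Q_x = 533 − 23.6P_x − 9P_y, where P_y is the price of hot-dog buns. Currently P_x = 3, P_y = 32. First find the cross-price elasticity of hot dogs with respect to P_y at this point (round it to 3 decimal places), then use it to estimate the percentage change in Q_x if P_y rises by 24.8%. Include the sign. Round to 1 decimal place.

At P_x = 3, P_y = 32: Q_x = 174.2.
∂Q_x/∂P_y = -9.
ε = (∂Q_x/∂P_y)(P_y/Q_x) = -9.0000 × 32/174.2 ≈ -1.653.
%ΔQ_x ≈ ε × %ΔP_y = -1.653 × (24.8%) = -41.0%.

-41.0%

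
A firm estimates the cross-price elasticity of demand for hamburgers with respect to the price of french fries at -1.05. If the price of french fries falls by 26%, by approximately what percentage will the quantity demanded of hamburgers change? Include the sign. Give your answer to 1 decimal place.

27.3%

%ΔQ ≈ ε × %ΔP of french fries = -1.05 × (-26%) = 27.3%.
Demand for hamburgers rises by about 27.3%.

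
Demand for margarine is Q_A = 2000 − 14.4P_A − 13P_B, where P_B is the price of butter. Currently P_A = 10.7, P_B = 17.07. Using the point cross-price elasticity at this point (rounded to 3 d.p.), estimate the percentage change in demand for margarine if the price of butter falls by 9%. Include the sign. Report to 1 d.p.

At P_A = 10.7, P_B = 17.07: Q_A = 1624.01.
∂Q_A/∂P_B = -13.
ε = (∂Q_A/∂P_B)(P_B/Q_A) = -13.0000 × 17.07/1624.01 ≈ -0.137.
%ΔQ_A ≈ ε × %ΔP_B = -0.137 × (-9%) = 1.2%.

1.2%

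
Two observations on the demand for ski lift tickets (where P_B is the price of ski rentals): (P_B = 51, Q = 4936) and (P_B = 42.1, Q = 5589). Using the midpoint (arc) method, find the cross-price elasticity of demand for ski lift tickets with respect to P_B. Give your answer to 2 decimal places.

-0.65

ΔQ_A = 5589 − 4936 = 653; ΔP_B = 42.1 − 51 = -8.9.
Midpoints: Q̄_A = 5262.5, P̄_B = 46.55.
ε = (ΔQ_A/Q̄_A)/(ΔP_B/P̄_B) = (653/5262.5)/(-8.9/46.55) ≈ -0.65.
ε < 0: ski lift tickets and ski rentals are complements.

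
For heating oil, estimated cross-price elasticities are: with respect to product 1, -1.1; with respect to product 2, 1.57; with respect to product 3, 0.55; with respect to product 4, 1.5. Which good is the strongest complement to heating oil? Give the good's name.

product 1

Complements have ε < 0. The most negative value is -1.1 (product 1).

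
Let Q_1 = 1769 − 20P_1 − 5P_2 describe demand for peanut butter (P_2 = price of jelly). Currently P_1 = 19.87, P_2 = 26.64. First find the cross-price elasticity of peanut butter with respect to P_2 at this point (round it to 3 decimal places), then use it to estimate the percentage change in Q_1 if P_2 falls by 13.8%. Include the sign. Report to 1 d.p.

At P_1 = 19.87, P_2 = 26.64: Q_1 = 1238.4.
∂Q_1/∂P_2 = -5.
ε = (∂Q_1/∂P_2)(P_2/Q_1) = -5.0000 × 26.64/1238.4 ≈ -0.108.
%ΔQ_1 ≈ ε × %ΔP_2 = -0.108 × (-13.8%) = 1.5%.

1.5%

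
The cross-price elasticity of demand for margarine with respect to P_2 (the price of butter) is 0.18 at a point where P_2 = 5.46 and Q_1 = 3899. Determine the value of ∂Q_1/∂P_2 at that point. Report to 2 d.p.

ε = (∂Q_1/∂P_2)·(P_2/Q_1) ⇒ ∂Q_1/∂P_2 = ε·Q_1/P_2 = 0.18 × 3899/5.46 ≈ 128.54.

128.54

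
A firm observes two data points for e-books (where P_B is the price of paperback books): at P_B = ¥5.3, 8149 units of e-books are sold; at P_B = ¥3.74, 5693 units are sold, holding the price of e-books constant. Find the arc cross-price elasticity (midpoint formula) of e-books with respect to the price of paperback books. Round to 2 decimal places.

1.03

ΔQ_A = 5693 − 8149 = -2456; ΔP_B = 3.74 − 5.3 = -1.56.
Midpoints: Q̄_A = 6921.0, P̄_B = 4.52.
ε = (ΔQ_A/Q̄_A)/(ΔP_B/P̄_B) = (-2456/6921.0)/(-1.56/4.52) ≈ 1.03.
ε > 0: e-books and paperback books are substitutes.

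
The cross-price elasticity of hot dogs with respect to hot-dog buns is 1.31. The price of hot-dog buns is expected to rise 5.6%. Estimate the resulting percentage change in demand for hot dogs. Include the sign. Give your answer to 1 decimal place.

%ΔQ ≈ ε × %ΔP of hot-dog buns = 1.31 × (5.6%) = 7.3%.
Demand for hot dogs rises by about 7.3%.

7.3%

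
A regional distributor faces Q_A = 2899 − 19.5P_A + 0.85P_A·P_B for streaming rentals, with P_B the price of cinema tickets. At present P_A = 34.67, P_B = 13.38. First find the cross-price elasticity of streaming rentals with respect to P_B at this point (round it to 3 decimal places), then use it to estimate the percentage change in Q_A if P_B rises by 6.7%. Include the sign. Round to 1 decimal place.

At P_A = 34.67, P_B = 13.38: Q_A = 2617.237.
∂Q_A/∂P_B = 0.85P_A = 29.4695.
ε = (∂Q_A/∂P_B)(P_B/Q_A) = 29.4695 × 13.38/2617.237 ≈ 0.151.
%ΔQ_A ≈ ε × %ΔP_B = 0.151 × (6.7%) = 1.0%.

1.0%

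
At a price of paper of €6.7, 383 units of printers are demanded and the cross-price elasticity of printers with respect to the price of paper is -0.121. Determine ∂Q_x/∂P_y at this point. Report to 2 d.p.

-6.92

ε = (∂Q_x/∂P_y)·(P_y/Q_x) ⇒ ∂Q_x/∂P_y = ε·Q_x/P_y = -0.121 × 383/6.7 ≈ -6.92.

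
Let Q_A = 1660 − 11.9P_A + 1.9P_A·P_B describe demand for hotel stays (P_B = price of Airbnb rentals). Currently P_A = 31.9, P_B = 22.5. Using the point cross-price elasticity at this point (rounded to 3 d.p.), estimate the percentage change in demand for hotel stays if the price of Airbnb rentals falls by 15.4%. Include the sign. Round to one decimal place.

At P_A = 31.9, P_B = 22.5: Q_A = 2644.115.
∂Q_A/∂P_B = 1.9P_A = 60.6100.
ε = (∂Q_A/∂P_B)(P_B/Q_A) = 60.6100 × 22.5/2644.115 ≈ 0.516.
%ΔQ_A ≈ ε × %ΔP_B = 0.516 × (-15.4%) = -7.9%.

-7.9%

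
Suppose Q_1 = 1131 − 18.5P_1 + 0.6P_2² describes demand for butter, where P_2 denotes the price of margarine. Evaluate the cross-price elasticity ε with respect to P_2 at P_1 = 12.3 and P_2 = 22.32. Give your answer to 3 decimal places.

At P_1 = 12.3 and P_2 = 22.32: Q_1 = 1202.359.
∂Q_1/∂P_2 = 1.2P_2 = 1.2(22.32) = 26.7840.
ε = (∂Q_1/∂P_2)(P_2/Q_1) = 26.7840 × (22.32/1202.359) ≈ 0.497.

0.497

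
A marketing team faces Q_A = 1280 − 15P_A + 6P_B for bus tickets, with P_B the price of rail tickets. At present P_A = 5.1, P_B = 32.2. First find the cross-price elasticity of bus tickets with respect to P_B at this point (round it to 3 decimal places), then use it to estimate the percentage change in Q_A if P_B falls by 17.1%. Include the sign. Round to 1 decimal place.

-2.4%

At P_A = 5.1, P_B = 32.2: Q_A = 1396.7.
∂Q_A/∂P_B = 6.
ε = (∂Q_A/∂P_B)(P_B/Q_A) = 6.0000 × 32.2/1396.7 ≈ 0.138.
%ΔQ_A ≈ ε × %ΔP_B = 0.138 × (-17.1%) = -2.4%.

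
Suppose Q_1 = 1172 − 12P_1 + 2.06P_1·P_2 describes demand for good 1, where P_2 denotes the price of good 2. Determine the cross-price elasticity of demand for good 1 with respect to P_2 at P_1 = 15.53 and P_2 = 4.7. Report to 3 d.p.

At P_1 = 15.53 and P_2 = 4.7: Q_1 = 1136.001.
∂Q_1/∂P_2 = 2.06P_1 = 2.06(15.53) = 31.9918.
ε = (∂Q_1/∂P_2)(P_2/Q_1) = 31.9918 × (4.7/1136.001) ≈ 0.132.

0.132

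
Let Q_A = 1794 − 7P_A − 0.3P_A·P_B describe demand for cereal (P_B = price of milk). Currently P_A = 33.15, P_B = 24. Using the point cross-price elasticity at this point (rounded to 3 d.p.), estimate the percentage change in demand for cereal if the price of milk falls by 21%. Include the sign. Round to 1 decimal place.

At P_A = 33.15, P_B = 24: Q_A = 1323.27.
∂Q_A/∂P_B = -0.3P_A = -9.9450.
ε = (∂Q_A/∂P_B)(P_B/Q_A) = -9.9450 × 24/1323.27 ≈ -0.180.
%ΔQ_A ≈ ε × %ΔP_B = -0.180 × (-21%) = 3.8%.

3.8%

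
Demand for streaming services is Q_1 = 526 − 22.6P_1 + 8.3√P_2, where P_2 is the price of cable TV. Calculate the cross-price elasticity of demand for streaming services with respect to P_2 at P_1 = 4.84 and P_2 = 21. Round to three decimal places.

At P_1 = 4.84 and P_2 = 21: Q_1 = 454.651.
∂Q_1/∂P_2 = 8.3/(2√P_2) = 8.3/(2√21) = 0.9056.
ε = (∂Q_1/∂P_2)(P_2/Q_1) = 0.9056 × (21/454.651) ≈ 0.042.

0.042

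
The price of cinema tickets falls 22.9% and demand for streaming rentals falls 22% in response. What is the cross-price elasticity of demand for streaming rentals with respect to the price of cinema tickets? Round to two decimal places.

0.96

ε = (%ΔQ of streaming rentals) / (%ΔP of cinema tickets) = (-22%) / (-22.9%) ≈ 0.96.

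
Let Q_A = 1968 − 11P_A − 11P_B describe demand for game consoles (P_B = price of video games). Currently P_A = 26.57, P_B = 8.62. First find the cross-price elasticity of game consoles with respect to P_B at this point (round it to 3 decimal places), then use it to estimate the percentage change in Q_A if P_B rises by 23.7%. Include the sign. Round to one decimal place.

At P_A = 26.57, P_B = 8.62: Q_A = 1580.91.
∂Q_A/∂P_B = -11.
ε = (∂Q_A/∂P_B)(P_B/Q_A) = -11.0000 × 8.62/1580.91 ≈ -0.060.
%ΔQ_A ≈ ε × %ΔP_B = -0.060 × (23.7%) = -1.4%.

-1.4%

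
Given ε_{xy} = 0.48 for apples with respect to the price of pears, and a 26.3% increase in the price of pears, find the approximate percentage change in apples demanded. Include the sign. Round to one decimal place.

%ΔQ ≈ ε × %ΔP of pears = 0.48 × (26.3%) = 12.6%.
Demand for apples rises by about 12.6%.

12.6%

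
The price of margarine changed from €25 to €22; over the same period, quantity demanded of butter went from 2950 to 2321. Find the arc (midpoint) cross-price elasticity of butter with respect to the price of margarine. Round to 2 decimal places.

1.87

ΔQ_A = 2321 − 2950 = -629; ΔP_B = 22 − 25 = -3.
Midpoints: Q̄_A = 2635.5, P̄_B = 23.50.
ε = (ΔQ_A/Q̄_A)/(ΔP_B/P̄_B) = (-629/2635.5)/(-3/23.50) ≈ 1.87.
ε > 0: butter and margarine are substitutes.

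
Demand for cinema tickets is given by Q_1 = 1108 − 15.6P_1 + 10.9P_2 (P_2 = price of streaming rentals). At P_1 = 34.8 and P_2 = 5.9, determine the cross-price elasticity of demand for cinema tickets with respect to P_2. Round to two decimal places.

0.10

At P_1 = 34.8 and P_2 = 5.9: Q_1 = 629.43.
∂Q_1/∂P_2 = 10.9.
ε = (∂Q_1/∂P_2)(P_2/Q_1) = 10.9 × (5.9/629.43) ≈ 0.10.
Since ε > 0, cinema tickets and streaming rentals are substitutes.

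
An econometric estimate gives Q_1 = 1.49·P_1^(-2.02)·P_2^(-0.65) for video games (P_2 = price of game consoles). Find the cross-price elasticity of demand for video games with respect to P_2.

In a log-linear (constant-elasticity) demand function, the coefficient on the exponent of P_2 is the cross-price elasticity.
ε = -0.65. Negative, so video games and game consoles are complements.

-0.65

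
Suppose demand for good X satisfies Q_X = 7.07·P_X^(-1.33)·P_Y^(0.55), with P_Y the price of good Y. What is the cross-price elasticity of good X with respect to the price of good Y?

0.55

In a log-linear (constant-elasticity) demand function, the coefficient on the exponent of P_Y is the cross-price elasticity.
ε = 0.55. Positive, so good X and good Y are substitutes.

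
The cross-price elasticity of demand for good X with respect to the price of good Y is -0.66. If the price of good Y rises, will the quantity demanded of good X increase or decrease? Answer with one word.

decrease

ε < 0 and the price of good Y rises, so the quantity of good X moves in the opposite direction: it decreases.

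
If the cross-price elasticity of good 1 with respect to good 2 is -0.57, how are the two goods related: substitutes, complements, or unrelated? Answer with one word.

complements

ε = -0.57 < 0, so a higher price of good 2 lowers demand for good 1: complements.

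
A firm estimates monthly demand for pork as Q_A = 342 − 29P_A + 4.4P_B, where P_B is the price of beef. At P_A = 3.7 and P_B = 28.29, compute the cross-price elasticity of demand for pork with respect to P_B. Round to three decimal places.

0.347

At P_A = 3.7 and P_B = 28.29: Q_A = 359.176.
∂Q_A/∂P_B = 4.4.
ε = (∂Q_A/∂P_B)(P_B/Q_A) = 4.4 × (28.29/359.176) ≈ 0.347.
Since ε > 0, pork and beef are substitutes.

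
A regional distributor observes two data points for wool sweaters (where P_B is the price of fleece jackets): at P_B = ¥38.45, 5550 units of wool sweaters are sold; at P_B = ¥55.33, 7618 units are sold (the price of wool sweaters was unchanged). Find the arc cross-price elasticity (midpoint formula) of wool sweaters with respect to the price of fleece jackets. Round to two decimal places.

ΔQ_A = 7618 − 5550 = 2068; ΔP_B = 55.33 − 38.45 = 16.88.
Midpoints: Q̄_A = 6584.0, P̄_B = 46.89.
ε = (ΔQ_A/Q̄_A)/(ΔP_B/P̄_B) = (2068/6584.0)/(16.88/46.89) ≈ 0.87.

0.87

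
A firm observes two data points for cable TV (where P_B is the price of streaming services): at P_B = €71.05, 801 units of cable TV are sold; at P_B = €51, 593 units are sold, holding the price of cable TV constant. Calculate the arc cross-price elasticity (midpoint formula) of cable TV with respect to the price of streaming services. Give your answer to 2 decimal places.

0.91

ΔQ_A = 593 − 801 = -208; ΔP_B = 51 − 71.05 = -20.05.
Midpoints: Q̄_A = 697.0, P̄_B = 61.02.
ε = (ΔQ_A/Q̄_A)/(ΔP_B/P̄_B) = (-208/697.0)/(-20.05/61.02) ≈ 0.91.
ε > 0: cable TV and streaming services are substitutes.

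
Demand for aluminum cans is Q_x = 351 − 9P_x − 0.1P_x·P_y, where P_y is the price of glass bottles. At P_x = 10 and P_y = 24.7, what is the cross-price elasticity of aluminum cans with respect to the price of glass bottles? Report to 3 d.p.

-0.105

At P_x = 10 and P_y = 24.7: Q_x = 236.3.
∂Q_x/∂P_y = -0.1P_x = -0.1(10) = -1.0000.
ε = (∂Q_x/∂P_y)(P_y/Q_x) = -1.0000 × (24.7/236.3) ≈ -0.105.
ε < 0: complements.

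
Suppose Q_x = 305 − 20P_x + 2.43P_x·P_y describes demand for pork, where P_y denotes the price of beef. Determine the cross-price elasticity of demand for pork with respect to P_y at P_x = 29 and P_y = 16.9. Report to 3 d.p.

1.300

At P_x = 29 and P_y = 16.9: Q_x = 915.943.
∂Q_x/∂P_y = 2.43P_x = 2.43(29) = 70.4700.
ε = (∂Q_x/∂P_y)(P_y/Q_x) = 70.4700 × (16.9/915.943) ≈ 1.300.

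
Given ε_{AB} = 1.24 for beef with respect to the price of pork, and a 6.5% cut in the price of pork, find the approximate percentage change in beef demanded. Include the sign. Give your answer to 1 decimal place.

%ΔQ ≈ ε × %ΔP of pork = 1.24 × (-6.5%) = -8.1%.

-8.1%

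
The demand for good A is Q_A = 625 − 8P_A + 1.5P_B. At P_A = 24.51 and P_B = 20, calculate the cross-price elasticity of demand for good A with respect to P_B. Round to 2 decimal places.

0.07

At P_A = 24.51 and P_B = 20: Q_A = 458.92.
∂Q_A/∂P_B = 1.5.
ε = (∂Q_A/∂P_B)(P_B/Q_A) = 1.5 × (20/458.92) ≈ 0.07.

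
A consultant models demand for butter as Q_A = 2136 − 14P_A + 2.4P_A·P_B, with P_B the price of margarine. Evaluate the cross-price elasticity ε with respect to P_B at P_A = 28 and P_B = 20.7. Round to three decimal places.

0.444

At P_A = 28 and P_B = 20.7: Q_A = 3135.04.
∂Q_A/∂P_B = 2.4P_A = 2.4(28) = 67.2000.
ε = (∂Q_A/∂P_B)(P_B/Q_A) = 67.2000 × (20.7/3135.04) ≈ 0.444.
ε > 0: substitutes.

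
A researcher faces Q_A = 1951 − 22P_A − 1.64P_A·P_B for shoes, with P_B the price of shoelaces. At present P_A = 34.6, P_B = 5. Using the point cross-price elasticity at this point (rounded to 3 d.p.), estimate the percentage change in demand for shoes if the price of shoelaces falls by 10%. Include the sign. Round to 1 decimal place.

3.1%

At P_A = 34.6, P_B = 5: Q_A = 906.08.
∂Q_A/∂P_B = -1.64P_A = -56.7440.
ε = (∂Q_A/∂P_B)(P_B/Q_A) = -56.7440 × 5/906.08 ≈ -0.313.
%ΔQ_A ≈ ε × %ΔP_B = -0.313 × (-10%) = 3.1%.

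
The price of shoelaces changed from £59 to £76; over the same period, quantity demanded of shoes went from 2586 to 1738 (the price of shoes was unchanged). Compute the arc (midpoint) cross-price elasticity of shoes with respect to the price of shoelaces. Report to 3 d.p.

ΔQ_A = 1738 − 2586 = -848; ΔP_B = 76 − 59 = 17.
Midpoints: Q̄_A = 2162.0, P̄_B = 67.50.
ε = (ΔQ_A/Q̄_A)/(ΔP_B/P̄_B) = (-848/2162.0)/(17/67.50) ≈ -1.557.

-1.557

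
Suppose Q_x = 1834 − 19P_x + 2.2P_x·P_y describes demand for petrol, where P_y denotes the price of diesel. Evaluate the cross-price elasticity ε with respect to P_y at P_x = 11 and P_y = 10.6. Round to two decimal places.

0.14

At P_x = 11 and P_y = 10.6: Q_x = 1881.52.
∂Q_x/∂P_y = 2.2P_x = 2.2(11) = 24.2000.
ε = (∂Q_x/∂P_y)(P_y/Q_x) = 24.2000 × (10.6/1881.52) ≈ 0.14.
ε > 0: substitutes.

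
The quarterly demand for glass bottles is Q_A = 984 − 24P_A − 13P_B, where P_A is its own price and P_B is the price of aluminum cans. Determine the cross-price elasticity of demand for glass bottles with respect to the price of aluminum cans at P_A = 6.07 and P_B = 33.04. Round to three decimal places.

-1.051

At P_A = 6.07 and P_B = 33.04: Q_A = 408.8.
∂Q_A/∂P_B = -13.
ε = (∂Q_A/∂P_B)(P_B/Q_A) = -13 × (33.04/408.8) ≈ -1.051.
Since ε < 0, glass bottles and aluminum cans are complements.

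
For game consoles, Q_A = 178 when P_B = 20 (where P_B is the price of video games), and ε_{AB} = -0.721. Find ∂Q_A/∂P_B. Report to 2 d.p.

-6.42

ε = (∂Q_A/∂P_B)·(P_B/Q_A) ⇒ ∂Q_A/∂P_B = ε·Q_A/P_B = -0.721 × 178/20 ≈ -6.42.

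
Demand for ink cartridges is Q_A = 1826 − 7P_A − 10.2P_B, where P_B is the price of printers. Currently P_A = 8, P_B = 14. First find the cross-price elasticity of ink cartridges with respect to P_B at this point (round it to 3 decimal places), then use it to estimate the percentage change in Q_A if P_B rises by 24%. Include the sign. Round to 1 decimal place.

At P_A = 8, P_B = 14: Q_A = 1627.2.
∂Q_A/∂P_B = -10.2.
ε = (∂Q_A/∂P_B)(P_B/Q_A) = -10.2000 × 14/1627.2 ≈ -0.088.
%ΔQ_A ≈ ε × %ΔP_B = -0.088 × (24%) = -2.1%.

-2.1%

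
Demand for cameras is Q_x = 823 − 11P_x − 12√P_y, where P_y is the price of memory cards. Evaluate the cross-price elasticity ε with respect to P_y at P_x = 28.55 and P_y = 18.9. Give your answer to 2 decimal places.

At P_x = 28.55 and P_y = 18.9: Q_x = 456.781.
∂Q_x/∂P_y = -12/(2√P_y) = -12/(2√18.9) = -1.3801.
ε = (∂Q_x/∂P_y)(P_y/Q_x) = -1.3801 × (18.9/456.781) ≈ -0.06.
ε < 0: complements.

-0.06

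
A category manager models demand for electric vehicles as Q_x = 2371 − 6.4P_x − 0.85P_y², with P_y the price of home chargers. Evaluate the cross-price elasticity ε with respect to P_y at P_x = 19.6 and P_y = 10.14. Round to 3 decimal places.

At P_x = 19.6 and P_y = 10.14: Q_x = 2158.163.
∂Q_x/∂P_y = -1.7P_y = -1.7(10.14) = -17.2380.
ε = (∂Q_x/∂P_y)(P_y/Q_x) = -17.2380 × (10.14/2158.163) ≈ -0.081.

-0.081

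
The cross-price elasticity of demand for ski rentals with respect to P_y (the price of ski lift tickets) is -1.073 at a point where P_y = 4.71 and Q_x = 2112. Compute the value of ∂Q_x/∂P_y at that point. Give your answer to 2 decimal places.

-481.14

ε = (∂Q_x/∂P_y)·(P_y/Q_x) ⇒ ∂Q_x/∂P_y = ε·Q_x/P_y = -1.073 × 2112/4.71 ≈ -481.14.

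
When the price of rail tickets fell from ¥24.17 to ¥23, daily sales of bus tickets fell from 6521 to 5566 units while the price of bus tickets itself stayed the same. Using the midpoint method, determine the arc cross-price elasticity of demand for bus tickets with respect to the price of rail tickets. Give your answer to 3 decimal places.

ΔQ_A = 5566 − 6521 = -955; ΔP_B = 23 − 24.17 = -1.17.
Midpoints: Q̄_A = 6043.5, P̄_B = 23.59.
ε = (ΔQ_A/Q̄_A)/(ΔP_B/P̄_B) = (-955/6043.5)/(-1.17/23.59) ≈ 3.185.

3.185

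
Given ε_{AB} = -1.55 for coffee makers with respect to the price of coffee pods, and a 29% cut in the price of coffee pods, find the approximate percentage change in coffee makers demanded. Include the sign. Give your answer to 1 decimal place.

45.0%

%ΔQ ≈ ε × %ΔP of coffee pods = -1.55 × (-29%) = 45.0%.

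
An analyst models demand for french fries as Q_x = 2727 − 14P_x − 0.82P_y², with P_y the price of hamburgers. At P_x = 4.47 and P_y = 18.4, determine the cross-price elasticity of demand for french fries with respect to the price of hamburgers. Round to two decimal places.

-0.23

At P_x = 4.47 and P_y = 18.4: Q_x = 2386.801.
∂Q_x/∂P_y = -1.64P_y = -1.64(18.4) = -30.1760.
ε = (∂Q_x/∂P_y)(P_y/Q_x) = -30.1760 × (18.4/2386.801) ≈ -0.23.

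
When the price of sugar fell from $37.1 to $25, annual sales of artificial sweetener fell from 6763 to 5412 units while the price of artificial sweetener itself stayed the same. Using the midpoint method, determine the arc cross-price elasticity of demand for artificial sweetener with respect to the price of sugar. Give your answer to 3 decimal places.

0.569

ΔQ_A = 5412 − 6763 = -1351; ΔP_B = 25 − 37.1 = -12.1.
Midpoints: Q̄_A = 6087.5, P̄_B = 31.05.
ε = (ΔQ_A/Q̄_A)/(ΔP_B/P̄_B) = (-1351/6087.5)/(-12.1/31.05) ≈ 0.569.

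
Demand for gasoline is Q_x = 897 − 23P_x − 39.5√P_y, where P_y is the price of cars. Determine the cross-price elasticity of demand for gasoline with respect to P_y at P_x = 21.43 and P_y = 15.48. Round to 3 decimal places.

-0.312

At P_x = 21.43 and P_y = 15.48: Q_x = 248.699.
∂Q_x/∂P_y = -39.5/(2√P_y) = -39.5/(2√15.48) = -5.0197.
ε = (∂Q_x/∂P_y)(P_y/Q_x) = -5.0197 × (15.48/248.699) ≈ -0.312.
ε < 0: complements.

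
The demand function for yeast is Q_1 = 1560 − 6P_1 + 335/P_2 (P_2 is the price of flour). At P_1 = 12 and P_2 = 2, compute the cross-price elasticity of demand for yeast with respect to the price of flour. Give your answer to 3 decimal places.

-0.101

At P_1 = 12 and P_2 = 2: Q_1 = 1655.5.
∂Q_1/∂P_2 = −335/P_2² = -83.7500.
ε = (∂Q_1/∂P_2)(P_2/Q_1) = -83.7500 × (2/1655.5) ≈ -0.101.
ε < 0: complements.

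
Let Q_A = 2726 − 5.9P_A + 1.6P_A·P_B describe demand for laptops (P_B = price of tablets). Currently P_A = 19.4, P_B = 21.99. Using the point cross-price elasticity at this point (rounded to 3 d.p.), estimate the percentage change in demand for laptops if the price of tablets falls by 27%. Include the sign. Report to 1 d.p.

At P_A = 19.4, P_B = 21.99: Q_A = 3294.110.
∂Q_A/∂P_B = 1.6P_A = 31.0400.
ε = (∂Q_A/∂P_B)(P_B/Q_A) = 31.0400 × 21.99/3294.110 ≈ 0.207.
%ΔQ_A ≈ ε × %ΔP_B = 0.207 × (-27%) = -5.6%.

-5.6%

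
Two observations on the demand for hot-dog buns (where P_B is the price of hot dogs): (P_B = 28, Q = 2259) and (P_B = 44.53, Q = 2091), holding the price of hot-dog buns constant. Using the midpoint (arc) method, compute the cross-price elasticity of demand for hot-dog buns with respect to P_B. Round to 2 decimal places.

-0.17

ΔQ_A = 2091 − 2259 = -168; ΔP_B = 44.53 − 28 = 16.53.
Midpoints: Q̄_A = 2175.0, P̄_B = 36.27.
ε = (ΔQ_A/Q̄_A)/(ΔP_B/P̄_B) = (-168/2175.0)/(16.53/36.27) ≈ -0.17.
ε < 0: hot-dog buns and hot dogs are complements.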